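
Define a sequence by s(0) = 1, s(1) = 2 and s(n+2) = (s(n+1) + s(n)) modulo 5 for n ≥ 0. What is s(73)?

Computing terms: s(0) = 1, s(1) = 2, s(2) = 3, s(3) = 0, s(4) = 3, s(5) = 3, s(6) = 1, s(7) = 4, s(8) = 0, s(9) = 4, s(10) = 4, s(11) = 3, s(12) = 2, s(13) = 0, s(14) = 2, s(15) = 2, s(16) = 4, s(17) = 1, s(18) = 0, s(19) = 1, s(20) = 1, s(21) = 2.
The sequence repeats with period 20.
(73 - 0) mod 20 = 13, so s(73) = s(13) = 0.

0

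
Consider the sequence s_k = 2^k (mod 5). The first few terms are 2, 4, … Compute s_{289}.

Computing terms: s_1 = 2, s_2 = 4, s_3 = 3, s_4 = 1, s_5 = 2.
Since s_5 = s_1 = 2, the sequence is periodic with period 4.
So s_{289} = s_{1 + ((289-1) mod 4)} = s_1 = 2.

2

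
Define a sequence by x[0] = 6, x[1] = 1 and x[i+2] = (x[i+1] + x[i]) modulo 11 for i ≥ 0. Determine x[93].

x[0] = 6,  x[1] = 1,  x[2] = 7,  x[3] = 8,  x[4] = 4,  x[5] = 1,  x[6] = 5,  x[7] = 6,  x[8] = 0,  x[9] = 6,  x[10] = 6,  x[11] = 1.
The sequence repeats with period 10.
(93 - 0) mod 10 = 3, so x[93] = x[3] = 8.

8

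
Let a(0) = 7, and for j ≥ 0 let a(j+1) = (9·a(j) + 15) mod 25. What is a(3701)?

3

a(0) = 7,  a(1) = 3,  a(2) = 17,  a(3) = 18,  a(4) = 2,  a(5) = 8,  a(6) = 12,  a(7) = 23,  a(8) = 22,  a(9) = 13,  a(10) = 7.
Since a(10) = a(0) = 7, the sequence is periodic with period 10.
(3701 - 0) mod 10 = 1, so a(3701) = a(1) = 3.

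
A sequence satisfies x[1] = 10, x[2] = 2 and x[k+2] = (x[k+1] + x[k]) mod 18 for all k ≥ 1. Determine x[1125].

Listing terms: x[1] = 10, x[2] = 2, x[3] = 12, x[4] = 14, x[5] = 8, x[6] = 4, x[7] = 12, x[8] = 16, x[9] = 10, x[10] = 8, x[11] = 0, x[12] = 8, x[13] = 8, x[14] = 16, x[15] = 6, x[16] = 4, x[17] = 10, x[18] = 14, x[19] = 6, x[20] = 2, x[21] = 8, x[22] = 10, x[23] = 0, x[24] = 10, x[25] = 10, x[26] = 2.
The sequence repeats with period 24.
(1125 - 1) mod 24 = 20, so x[1125] = x[21] = 8.

8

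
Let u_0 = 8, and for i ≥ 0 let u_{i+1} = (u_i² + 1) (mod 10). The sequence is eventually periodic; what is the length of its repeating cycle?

Listing terms: u_0 = 8; u_1 = 5; u_2 = 6; u_3 = 7; u_4 = 0; u_5 = 1; u_6 = 2; u_7 = 5.
Since u_7 = u_1 = 5, the sequence is eventually periodic: after a pre-period of length 1 it cycles with period 6.

6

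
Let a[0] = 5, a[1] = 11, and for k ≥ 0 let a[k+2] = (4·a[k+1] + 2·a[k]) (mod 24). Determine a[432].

Computing terms: a[0] = 5,  a[1] = 11,  a[2] = 6,  a[3] = 22,  a[4] = 4,  a[5] = 12,  a[6] = 8,  a[7] = 8,  a[8] = 0,  a[9] = 16,  a[10] = 16,  a[11] = 0,  a[12] = 8,  a[13] = 8.
Since (a[12], a[13]) = (a[6], a[7]) = (8, 8) (two consecutive terms determine the rest), the sequence is eventually periodic: after a pre-period of length 6 it cycles with period 6.
For k ≥ 6, a[k] depends only on (k - 6) mod 6. (432 - 6) mod 6 = 0, so a[432] = a[6] = 8.

8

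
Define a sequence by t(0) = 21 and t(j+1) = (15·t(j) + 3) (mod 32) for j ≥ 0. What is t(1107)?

Computing terms: t(0) = 21; t(1) = 30; t(2) = 5; t(3) = 14; t(4) = 21.
Since t(4) = t(0) = 21, the sequence is periodic with period 4.
(1107 - 0) mod 4 = 3, so t(1107) = t(3) = 14.

14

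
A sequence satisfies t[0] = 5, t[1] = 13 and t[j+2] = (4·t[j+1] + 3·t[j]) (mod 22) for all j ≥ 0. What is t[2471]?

15

Listing terms: t[0] = 5, t[1] = 13, t[2] = 1, t[3] = 21, t[4] = 21, t[5] = 15, t[6] = 13, t[7] = 9, t[8] = 9, t[9] = 19, t[10] = 15, t[11] = 7, t[12] = 7, t[13] = 5, t[14] = 19, t[15] = 3, t[16] = 3, t[17] = 21, t[18] = 5, t[19] = 17, t[20] = 17, t[21] = 9, t[22] = 21, t[23] = 1, t[24] = 1, t[25] = 7, t[26] = 9, t[27] = 13, t[28] = 13, t[29] = 3, t[30] = 7, t[31] = 15, t[32] = 15, t[33] = 17, t[34] = 3, t[35] = 19, t[36] = 19, t[37] = 1, t[38] = 17, t[39] = 5, t[40] = 5, t[41] = 13.
Since (t[40], t[41]) = (t[0], t[1]) = (5, 13) (two consecutive terms determine the rest), the sequence is periodic with period 40.
(2471 - 0) mod 40 = 31, so t[2471] = t[31] = 15.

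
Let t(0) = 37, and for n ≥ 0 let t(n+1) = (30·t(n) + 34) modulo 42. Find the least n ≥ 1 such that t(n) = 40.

Listing terms: t(0) = 37, t(1) = 10, t(2) = 40, t(3) = 16, t(4) = 10.
Since t(4) = t(1) = 10, the sequence is eventually periodic: after a pre-period of length 1 it cycles with period 3.
The value 40 first appears (with n ≥ 1) at t(2).

2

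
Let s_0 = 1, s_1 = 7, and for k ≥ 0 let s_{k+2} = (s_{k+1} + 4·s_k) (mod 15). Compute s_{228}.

11

Computing terms: s_0 = 1; s_1 = 7; s_2 = 11; s_3 = 9; s_4 = 8; s_5 = 14; s_6 = 1; s_7 = 12; s_8 = 1; s_9 = 4; s_{10} = 8; s_{11} = 9; s_{12} = 11; s_{13} = 2; s_{14} = 1; s_{15} = 9; s_{16} = 13; s_{17} = 4; s_{18} = 11; s_{19} = 12; s_{20} = 11; s_{21} = 14; s_{22} = 13; s_{23} = 9; s_{24} = 1; s_{25} = 7.
The sequence repeats with period 24.
So s_{228} = s_{0 + ((228-0) mod 24)} = s_{12} = 11.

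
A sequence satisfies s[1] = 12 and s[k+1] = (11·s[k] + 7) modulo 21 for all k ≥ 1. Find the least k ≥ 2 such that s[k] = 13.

2

Listing terms: s[1] = 12,  s[2] = 13,  s[3] = 3,  s[4] = 19,  s[5] = 6,  s[6] = 10,  s[7] = 12.
Since s[7] = s[1] = 12, the sequence is periodic with period 6.
The value 13 first appears (with k ≥ 2) at s[2].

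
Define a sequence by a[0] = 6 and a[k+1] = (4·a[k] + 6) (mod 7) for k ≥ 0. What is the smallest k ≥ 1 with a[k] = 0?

a[0] = 6; a[1] = 2; a[2] = 0; a[3] = 6.
The sequence repeats with period 3.
The value 0 first appears (with k ≥ 1) at a[2].

2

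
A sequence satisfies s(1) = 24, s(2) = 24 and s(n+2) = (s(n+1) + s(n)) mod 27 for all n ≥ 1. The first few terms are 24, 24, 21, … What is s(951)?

6

s(1) = 24, s(2) = 24, s(3) = 21, s(4) = 18, s(5) = 12, s(6) = 3, s(7) = 15, s(8) = 18, s(9) = 6, s(10) = 24, s(11) = 3, s(12) = 0, s(13) = 3, s(14) = 3, s(15) = 6, s(16) = 9, s(17) = 15, s(18) = 24, s(19) = 12, s(20) = 9, s(21) = 21, s(22) = 3, s(23) = 24, s(24) = 0, s(25) = 24, s(26) = 24.
Since (s(25), s(26)) = (s(1), s(2)) = (24, 24) (two consecutive terms determine the rest), the sequence is periodic with period 24.
(951 - 1) mod 24 = 14, so s(951) = s(15) = 6.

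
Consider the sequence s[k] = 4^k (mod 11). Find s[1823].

s[1] = 4; s[2] = 5; s[3] = 9; s[4] = 3; s[5] = 1; s[6] = 4.
The sequence repeats with period 5.
So s[1823] = s[1 + ((1823-1) mod 5)] = s[3] = 9.

9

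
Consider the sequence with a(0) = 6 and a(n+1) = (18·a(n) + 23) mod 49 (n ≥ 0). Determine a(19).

33

We have a(0) = 6,  a(1) = 33,  a(2) = 29,  a(3) = 6.
Since a(3) = a(0) = 6, the sequence is periodic with period 3.
(19 - 0) mod 3 = 1, so a(19) = a(1) = 33.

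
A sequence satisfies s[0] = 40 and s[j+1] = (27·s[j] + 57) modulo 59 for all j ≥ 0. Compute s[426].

Listing terms: s[0] = 40, s[1] = 16, s[2] = 17, s[3] = 44, s[4] = 6, s[5] = 42, s[6] = 11, s[7] = 0, s[8] = 57, s[9] = 3, s[10] = 20, s[11] = 7, s[12] = 10, s[13] = 32, s[14] = 36, s[15] = 26, s[16] = 51, s[17] = 18, s[18] = 12, s[19] = 27, s[20] = 19, s[21] = 39, s[22] = 48, s[23] = 55, s[24] = 8, s[25] = 37, s[26] = 53, s[27] = 13, s[28] = 54, s[29] = 40.
The sequence repeats with period 29.
(426 - 0) mod 29 = 20, so s[426] = s[20] = 19.

19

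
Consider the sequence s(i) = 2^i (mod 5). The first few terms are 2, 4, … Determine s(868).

Listing terms: s(1) = 2,  s(2) = 4,  s(3) = 3,  s(4) = 1,  s(5) = 2.
The sequence repeats with period 4.
(868 - 1) mod 4 = 3, so s(868) = s(4) = 1.

1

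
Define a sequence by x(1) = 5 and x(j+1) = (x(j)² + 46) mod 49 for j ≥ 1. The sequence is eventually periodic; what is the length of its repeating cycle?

4

x(1) = 5; x(2) = 22; x(3) = 40; x(4) = 29; x(5) = 5.
Since x(5) = x(1) = 5, the sequence is periodic with period 4.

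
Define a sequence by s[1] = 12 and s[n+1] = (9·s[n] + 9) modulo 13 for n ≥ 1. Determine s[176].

s[1] = 12; s[2] = 0; s[3] = 9; s[4] = 12.
Since s[4] = s[1] = 12, the sequence is periodic with period 3.
So s[176] = s[1 + ((176-1) mod 3)] = s[2] = 0.

0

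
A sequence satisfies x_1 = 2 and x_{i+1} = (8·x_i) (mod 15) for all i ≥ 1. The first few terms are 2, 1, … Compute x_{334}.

1

We have x_1 = 2,  x_2 = 1,  x_3 = 8,  x_4 = 4,  x_5 = 2.
The sequence repeats with period 4.
(334 - 1) mod 4 = 1, so x_{334} = x_2 = 1.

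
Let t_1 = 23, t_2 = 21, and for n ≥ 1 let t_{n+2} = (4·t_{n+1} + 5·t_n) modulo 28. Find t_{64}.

t_1 = 23,  t_2 = 21,  t_3 = 3,  t_4 = 5,  t_5 = 7,  t_6 = 25,  t_7 = 23,  t_8 = 21.
The sequence repeats with period 6.
(64 - 1) mod 6 = 3, so t_{64} = t_4 = 5.

5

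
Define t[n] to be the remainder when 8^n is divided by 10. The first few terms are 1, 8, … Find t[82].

4

Computing terms: t[0] = 1; t[1] = 8; t[2] = 4; t[3] = 2; t[4] = 6; t[5] = 8.
Since t[5] = t[1] = 8, the sequence is eventually periodic: after a pre-period of length 1 it cycles with period 4.
For n ≥ 1, t[n] depends only on (n - 1) mod 4. (82 - 1) mod 4 = 1, so t[82] = t[2] = 4.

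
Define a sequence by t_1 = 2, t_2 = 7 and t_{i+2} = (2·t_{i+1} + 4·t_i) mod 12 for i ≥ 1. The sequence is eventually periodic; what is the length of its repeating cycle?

t_1 = 2,  t_2 = 7,  t_3 = 10,  t_4 = 0,  t_5 = 4,  t_6 = 8,  t_7 = 8,  t_8 = 0,  t_9 = 8,  t_{10} = 4,  t_{11} = 4,  t_{12} = 0,  t_{13} = 4.
Since (t_{12}, t_{13}) = (t_4, t_5) = (0, 4) (two consecutive terms determine the rest), the sequence is eventually periodic: after a pre-period of length 3 it cycles with period 8.

8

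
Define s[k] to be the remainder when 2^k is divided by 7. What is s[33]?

1

Listing terms: s[1] = 2; s[2] = 4; s[3] = 1; s[4] = 2.
The sequence repeats with period 3.
(33 - 1) mod 3 = 2, so s[33] = s[3] = 1.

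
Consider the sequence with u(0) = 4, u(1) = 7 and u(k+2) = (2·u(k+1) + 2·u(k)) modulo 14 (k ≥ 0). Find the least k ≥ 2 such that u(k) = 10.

11

We have u(0) = 4; u(1) = 7; u(2) = 8; u(3) = 2; u(4) = 6; u(5) = 2; u(6) = 2; u(7) = 8; u(8) = 6; u(9) = 0; u(10) = 12; u(11) = 10; u(12) = 2; u(13) = 10; u(14) = 10; u(15) = 12; u(16) = 2; u(17) = 0; u(18) = 4; u(19) = 8; u(20) = 10; u(21) = 8; u(22) = 8; u(23) = 4; u(24) = 10; u(25) = 0; u(26) = 6; u(27) = 12; u(28) = 8; u(29) = 12; u(30) = 12; u(31) = 6; u(32) = 8; u(33) = 0; u(34) = 2; u(35) = 4; u(36) = 12; u(37) = 4; u(38) = 4; u(39) = 2; u(40) = 12; u(41) = 0; u(42) = 10; u(43) = 6; u(44) = 4; u(45) = 6; u(46) = 6; u(47) = 10; u(48) = 4; u(49) = 0; u(50) = 8; u(51) = 2.
Since (u(50), u(51)) = (u(2), u(3)) = (8, 2) (two consecutive terms determine the rest), the sequence is eventually periodic: after a pre-period of length 2 it cycles with period 48.
The value 10 first appears (with k ≥ 2) at u(11).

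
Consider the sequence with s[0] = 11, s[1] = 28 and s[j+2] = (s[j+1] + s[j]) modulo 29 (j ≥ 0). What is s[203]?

s[0] = 11,  s[1] = 28,  s[2] = 10,  s[3] = 9,  s[4] = 19,  s[5] = 28,  s[6] = 18,  s[7] = 17,  s[8] = 6,  s[9] = 23,  s[10] = 0,  s[11] = 23,  s[12] = 23,  s[13] = 17,  s[14] = 11,  s[15] = 28.
The sequence repeats with period 14.
(203 - 0) mod 14 = 7, so s[203] = s[7] = 17.

17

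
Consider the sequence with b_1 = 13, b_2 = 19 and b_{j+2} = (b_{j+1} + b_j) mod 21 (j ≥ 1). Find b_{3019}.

Listing terms: b_1 = 13, b_2 = 19, b_3 = 11, b_4 = 9, b_5 = 20, b_6 = 8, b_7 = 7, b_8 = 15, b_9 = 1, b_{10} = 16, b_{11} = 17, b_{12} = 12, b_{13} = 8, b_{14} = 20, b_{15} = 7, b_{16} = 6, b_{17} = 13, b_{18} = 19.
Since (b_{17}, b_{18}) = (b_1, b_2) = (13, 19) (two consecutive terms determine the rest), the sequence is periodic with period 16.
So b_{3019} = b_{1 + ((3019-1) mod 16)} = b_{11} = 17.

17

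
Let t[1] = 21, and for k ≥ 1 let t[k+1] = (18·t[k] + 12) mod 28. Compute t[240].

4

We have t[1] = 21, t[2] = 26, t[3] = 4, t[4] = 0, t[5] = 12, t[6] = 4.
Since t[6] = t[3] = 4, the sequence is eventually periodic: after a pre-period of length 2 it cycles with period 3.
For k ≥ 3, t[k] depends only on (k - 3) mod 3. (240 - 3) mod 3 = 0, so t[240] = t[3] = 4.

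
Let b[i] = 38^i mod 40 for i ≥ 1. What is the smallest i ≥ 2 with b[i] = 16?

4

Computing terms: b[1] = 38,  b[2] = 4,  b[3] = 32,  b[4] = 16,  b[5] = 8,  b[6] = 24,  b[7] = 32.
Since b[7] = b[3] = 32, the sequence is eventually periodic: after a pre-period of length 2 it cycles with period 4.
The value 16 first appears (with i ≥ 2) at b[4].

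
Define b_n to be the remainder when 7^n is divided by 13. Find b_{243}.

5

We have b_0 = 1, b_1 = 7, b_2 = 10, b_3 = 5, b_4 = 9, b_5 = 11, b_6 = 12, b_7 = 6, b_8 = 3, b_9 = 8, b_{10} = 4, b_{11} = 2, b_{12} = 1.
The sequence repeats with period 12.
(243 - 0) mod 12 = 3, so b_{243} = b_3 = 5.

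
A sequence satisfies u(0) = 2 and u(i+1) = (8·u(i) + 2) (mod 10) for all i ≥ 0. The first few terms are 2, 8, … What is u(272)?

Listing terms: u(0) = 2; u(1) = 8; u(2) = 6; u(3) = 0; u(4) = 2.
Since u(4) = u(0) = 2, the sequence is periodic with period 4.
(272 - 0) mod 4 = 0, so u(272) = u(0) = 2.

2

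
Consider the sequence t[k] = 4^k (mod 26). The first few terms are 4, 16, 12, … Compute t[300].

14

t[1] = 4; t[2] = 16; t[3] = 12; t[4] = 22; t[5] = 10; t[6] = 14; t[7] = 4.
Since t[7] = t[1] = 4, the sequence is periodic with period 6.
(300 - 1) mod 6 = 5, so t[300] = t[6] = 14.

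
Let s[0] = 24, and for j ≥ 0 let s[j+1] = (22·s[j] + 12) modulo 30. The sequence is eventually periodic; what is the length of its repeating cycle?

s[0] = 24; s[1] = 0; s[2] = 12; s[3] = 6; s[4] = 24.
Since s[4] = s[0] = 24, the sequence is periodic with period 4.

4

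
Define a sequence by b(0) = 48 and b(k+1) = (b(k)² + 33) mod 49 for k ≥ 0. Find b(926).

13

Computing terms: b(0) = 48, b(1) = 34, b(2) = 13, b(3) = 6, b(4) = 20, b(5) = 41, b(6) = 48.
Since b(6) = b(0) = 48, the sequence is periodic with period 6.
So b(926) = b(0 + ((926-0) mod 6)) = b(2) = 13.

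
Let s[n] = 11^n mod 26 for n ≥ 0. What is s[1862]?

17

We have s[0] = 1,  s[1] = 11,  s[2] = 17,  s[3] = 5,  s[4] = 3,  s[5] = 7,  s[6] = 25,  s[7] = 15,  s[8] = 9,  s[9] = 21,  s[10] = 23,  s[11] = 19,  s[12] = 1.
The sequence repeats with period 12.
So s[1862] = s[0 + ((1862-0) mod 12)] = s[2] = 17.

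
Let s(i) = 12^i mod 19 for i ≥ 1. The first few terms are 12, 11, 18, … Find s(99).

Listing terms: s(1) = 12, s(2) = 11, s(3) = 18, s(4) = 7, s(5) = 8, s(6) = 1, s(7) = 12.
Since s(7) = s(1) = 12, the sequence is periodic with period 6.
So s(99) = s(1 + ((99-1) mod 6)) = s(3) = 18.

18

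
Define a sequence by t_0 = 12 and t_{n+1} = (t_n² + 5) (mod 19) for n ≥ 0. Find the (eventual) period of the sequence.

t_0 = 12; t_1 = 16; t_2 = 14; t_3 = 11; t_4 = 12.
Since t_4 = t_0 = 12, the sequence is periodic with period 4.

4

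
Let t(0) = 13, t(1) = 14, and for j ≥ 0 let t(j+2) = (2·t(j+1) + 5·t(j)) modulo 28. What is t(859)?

Computing terms: t(0) = 13,  t(1) = 14,  t(2) = 9,  t(3) = 4,  t(4) = 25,  t(5) = 14,  t(6) = 13,  t(7) = 12,  t(8) = 5,  t(9) = 14,  t(10) = 25,  t(11) = 8,  t(12) = 1,  t(13) = 14,  t(14) = 5,  t(15) = 24,  t(16) = 17,  t(17) = 14,  t(18) = 1,  t(19) = 16,  t(20) = 9,  t(21) = 14,  t(22) = 17,  t(23) = 20,  t(24) = 13,  t(25) = 14.
The sequence repeats with period 24.
(859 - 0) mod 24 = 19, so t(859) = t(19) = 16.

16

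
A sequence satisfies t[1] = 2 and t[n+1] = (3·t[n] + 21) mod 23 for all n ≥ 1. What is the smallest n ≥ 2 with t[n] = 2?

12

t[1] = 2,  t[2] = 4,  t[3] = 10,  t[4] = 5,  t[5] = 13,  t[6] = 14,  t[7] = 17,  t[8] = 3,  t[9] = 7,  t[10] = 19,  t[11] = 9,  t[12] = 2.
Since t[12] = t[1] = 2, the sequence is periodic with period 11.
The value 2 next appears (with n ≥ 2) at t[12].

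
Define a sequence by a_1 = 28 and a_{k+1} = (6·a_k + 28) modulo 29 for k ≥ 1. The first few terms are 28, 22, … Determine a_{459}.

10

Computing terms: a_1 = 28,  a_2 = 22,  a_3 = 15,  a_4 = 2,  a_5 = 11,  a_6 = 7,  a_7 = 12,  a_8 = 13,  a_9 = 19,  a_{10} = 26,  a_{11} = 10,  a_{12} = 1,  a_{13} = 5,  a_{14} = 0,  a_{15} = 28.
The sequence repeats with period 14.
(459 - 1) mod 14 = 10, so a_{459} = a_{11} = 10.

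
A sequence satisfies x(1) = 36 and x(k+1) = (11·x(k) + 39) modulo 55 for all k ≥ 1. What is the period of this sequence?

We have x(1) = 36,  x(2) = 50,  x(3) = 39,  x(4) = 28,  x(5) = 17,  x(6) = 6,  x(7) = 50.
Since x(7) = x(2) = 50, the sequence is eventually periodic: after a pre-period of length 1 it cycles with period 5.

5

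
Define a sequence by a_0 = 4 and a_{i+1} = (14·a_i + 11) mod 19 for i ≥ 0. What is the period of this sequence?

18

Listing terms: a_0 = 4; a_1 = 10; a_2 = 18; a_3 = 16; a_4 = 7; a_5 = 14; a_6 = 17; a_7 = 2; a_8 = 1; a_9 = 6; a_{10} = 0; a_{11} = 11; a_{12} = 13; a_{13} = 3; a_{14} = 15; a_{15} = 12; a_{16} = 8; a_{17} = 9; a_{18} = 4.
Since a_{18} = a_0 = 4, the sequence is periodic with period 18.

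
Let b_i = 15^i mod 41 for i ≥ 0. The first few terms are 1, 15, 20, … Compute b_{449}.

24

Listing terms: b_0 = 1, b_1 = 15, b_2 = 20, b_3 = 13, b_4 = 31, b_5 = 14, b_6 = 5, b_7 = 34, b_8 = 18, b_9 = 24, b_{10} = 32, b_{11} = 29, b_{12} = 25, b_{13} = 6, b_{14} = 8, b_{15} = 38, b_{16} = 37, b_{17} = 22, b_{18} = 2, b_{19} = 30, b_{20} = 40, b_{21} = 26, b_{22} = 21, b_{23} = 28, b_{24} = 10, b_{25} = 27, b_{26} = 36, b_{27} = 7, b_{28} = 23, b_{29} = 17, b_{30} = 9, b_{31} = 12, b_{32} = 16, b_{33} = 35, b_{34} = 33, b_{35} = 3, b_{36} = 4, b_{37} = 19, b_{38} = 39, b_{39} = 11, b_{40} = 1.
Since b_{40} = b_0 = 1, the sequence is periodic with period 40.
So b_{449} = b_{0 + ((449-0) mod 40)} = b_9 = 24.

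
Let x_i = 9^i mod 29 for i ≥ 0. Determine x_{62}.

16

Computing terms: x_0 = 1; x_1 = 9; x_2 = 23; x_3 = 4; x_4 = 7; x_5 = 5; x_6 = 16; x_7 = 28; x_8 = 20; x_9 = 6; x_{10} = 25; x_{11} = 22; x_{12} = 24; x_{13} = 13; x_{14} = 1.
The sequence repeats with period 14.
(62 - 0) mod 14 = 6, so x_{62} = x_6 = 16.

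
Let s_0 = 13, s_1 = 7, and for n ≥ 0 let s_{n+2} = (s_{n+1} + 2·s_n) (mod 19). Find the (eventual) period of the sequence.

18

s_0 = 13, s_1 = 7, s_2 = 14, s_3 = 9, s_4 = 18, s_5 = 17, s_6 = 15, s_7 = 11, s_8 = 3, s_9 = 6, s_{10} = 12, s_{11} = 5, s_{12} = 10, s_{13} = 1, s_{14} = 2, s_{15} = 4, s_{16} = 8, s_{17} = 16, s_{18} = 13, s_{19} = 7.
The sequence repeats with period 18.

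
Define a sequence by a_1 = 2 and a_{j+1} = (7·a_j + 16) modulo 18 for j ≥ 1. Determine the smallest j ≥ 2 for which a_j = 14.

4

We have a_1 = 2, a_2 = 12, a_3 = 10, a_4 = 14, a_5 = 6, a_6 = 4, a_7 = 8, a_8 = 0, a_9 = 16, a_{10} = 2.
Since a_{10} = a_1 = 2, the sequence is periodic with period 9.
The value 14 first appears (with j ≥ 2) at a_4.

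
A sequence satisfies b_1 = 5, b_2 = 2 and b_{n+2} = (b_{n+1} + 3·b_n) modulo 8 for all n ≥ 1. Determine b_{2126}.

Listing terms: b_1 = 5; b_2 = 2; b_3 = 1; b_4 = 7; b_5 = 2; b_6 = 7; b_7 = 5; b_8 = 2.
Since (b_7, b_8) = (b_1, b_2) = (5, 2) (two consecutive terms determine the rest), the sequence is periodic with period 6.
(2126 - 1) mod 6 = 1, so b_{2126} = b_2 = 2.

2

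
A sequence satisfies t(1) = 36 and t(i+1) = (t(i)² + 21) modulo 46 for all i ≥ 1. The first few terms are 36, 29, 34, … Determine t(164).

We have t(1) = 36, t(2) = 29, t(3) = 34, t(4) = 27, t(5) = 14, t(6) = 33, t(7) = 6, t(8) = 11, t(9) = 4, t(10) = 37, t(11) = 10, t(12) = 29.
Since t(12) = t(2) = 29, the sequence is eventually periodic: after a pre-period of length 1 it cycles with period 10.
For i ≥ 2, t(i) depends only on (i - 2) mod 10. (164 - 2) mod 10 = 2, so t(164) = t(4) = 27.

27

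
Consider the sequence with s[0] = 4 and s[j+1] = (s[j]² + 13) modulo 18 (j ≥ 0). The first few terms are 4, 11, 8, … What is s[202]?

2

We have s[0] = 4,  s[1] = 11,  s[2] = 8,  s[3] = 5,  s[4] = 2,  s[5] = 17,  s[6] = 14,  s[7] = 11.
Since s[7] = s[1] = 11, the sequence is eventually periodic: after a pre-period of length 1 it cycles with period 6.
For j ≥ 1, s[j] depends only on (j - 1) mod 6. (202 - 1) mod 6 = 3, so s[202] = s[4] = 2.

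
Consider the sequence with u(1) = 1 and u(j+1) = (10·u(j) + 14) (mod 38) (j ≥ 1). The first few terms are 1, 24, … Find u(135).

6

Computing terms: u(1) = 1, u(2) = 24, u(3) = 26, u(4) = 8, u(5) = 18, u(6) = 4, u(7) = 16, u(8) = 22, u(9) = 6, u(10) = 36, u(11) = 32, u(12) = 30, u(13) = 10, u(14) = 0, u(15) = 14, u(16) = 2, u(17) = 34, u(18) = 12, u(19) = 20, u(20) = 24.
Since u(20) = u(2) = 24, the sequence is eventually periodic: after a pre-period of length 1 it cycles with period 18.
For j ≥ 2, u(j) depends only on (j - 2) mod 18. (135 - 2) mod 18 = 7, so u(135) = u(9) = 6.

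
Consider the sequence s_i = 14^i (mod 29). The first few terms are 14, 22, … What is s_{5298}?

5

Computing terms: s_1 = 14,  s_2 = 22,  s_3 = 18,  s_4 = 20,  s_5 = 19,  s_6 = 5,  s_7 = 12,  s_8 = 23,  s_9 = 3,  s_{10} = 13,  s_{11} = 8,  s_{12} = 25,  s_{13} = 2,  s_{14} = 28,  s_{15} = 15,  s_{16} = 7,  s_{17} = 11,  s_{18} = 9,  s_{19} = 10,  s_{20} = 24,  s_{21} = 17,  s_{22} = 6,  s_{23} = 26,  s_{24} = 16,  s_{25} = 21,  s_{26} = 4,  s_{27} = 27,  s_{28} = 1,  s_{29} = 14.
Since s_{29} = s_1 = 14, the sequence is periodic with period 28.
(5298 - 1) mod 28 = 5, so s_{5298} = s_6 = 5.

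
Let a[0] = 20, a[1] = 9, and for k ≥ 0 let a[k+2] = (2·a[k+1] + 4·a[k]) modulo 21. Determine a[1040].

a[0] = 20, a[1] = 9, a[2] = 14, a[3] = 1, a[4] = 16, a[5] = 15, a[6] = 10, a[7] = 17, a[8] = 11, a[9] = 6, a[10] = 14, a[11] = 10, a[12] = 13, a[13] = 3, a[14] = 16, a[15] = 2, a[16] = 5, a[17] = 18, a[18] = 14, a[19] = 16, a[20] = 4, a[21] = 9, a[22] = 13, a[23] = 20, a[24] = 8, a[25] = 12, a[26] = 14, a[27] = 13, a[28] = 19, a[29] = 6, a[30] = 4, a[31] = 11, a[32] = 17, a[33] = 15, a[34] = 14, a[35] = 4, a[36] = 1, a[37] = 18, a[38] = 19, a[39] = 5, a[40] = 2, a[41] = 3, a[42] = 14, a[43] = 19, a[44] = 10, a[45] = 12, a[46] = 1, a[47] = 8, a[48] = 20, a[49] = 9.
Since (a[48], a[49]) = (a[0], a[1]) = (20, 9) (two consecutive terms determine the rest), the sequence is periodic with period 48.
So a[1040] = a[0 + ((1040-0) mod 48)] = a[32] = 17.

17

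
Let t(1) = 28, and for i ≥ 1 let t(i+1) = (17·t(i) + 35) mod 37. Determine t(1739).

36

Listing terms: t(1) = 28, t(2) = 30, t(3) = 27, t(4) = 13, t(5) = 34, t(6) = 21, t(7) = 22, t(8) = 2, t(9) = 32, t(10) = 24, t(11) = 36, t(12) = 18, t(13) = 8, t(14) = 23, t(15) = 19, t(16) = 25, t(17) = 16, t(18) = 11, t(19) = 0, t(20) = 35, t(21) = 1, t(22) = 15, t(23) = 31, t(24) = 7, t(25) = 6, t(26) = 26, t(27) = 33, t(28) = 4, t(29) = 29, t(30) = 10, t(31) = 20, t(32) = 5, t(33) = 9, t(34) = 3, t(35) = 12, t(36) = 17, t(37) = 28.
The sequence repeats with period 36.
(1739 - 1) mod 36 = 10, so t(1739) = t(11) = 36.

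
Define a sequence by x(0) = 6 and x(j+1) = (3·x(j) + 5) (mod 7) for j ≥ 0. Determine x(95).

5

Computing terms: x(0) = 6,  x(1) = 2,  x(2) = 4,  x(3) = 3,  x(4) = 0,  x(5) = 5,  x(6) = 6.
The sequence repeats with period 6.
So x(95) = x(0 + ((95-0) mod 6)) = x(5) = 5.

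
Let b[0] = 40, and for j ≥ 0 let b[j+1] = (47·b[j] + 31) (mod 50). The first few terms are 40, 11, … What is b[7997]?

1

b[0] = 40; b[1] = 11; b[2] = 48; b[3] = 37; b[4] = 20; b[5] = 21; b[6] = 18; b[7] = 27; b[8] = 0; b[9] = 31; b[10] = 38; b[11] = 17; b[12] = 30; b[13] = 41; b[14] = 8; b[15] = 7; b[16] = 10; b[17] = 1; b[18] = 28; b[19] = 47; b[20] = 40.
Since b[20] = b[0] = 40, the sequence is periodic with period 20.
(7997 - 0) mod 20 = 17, so b[7997] = b[17] = 1.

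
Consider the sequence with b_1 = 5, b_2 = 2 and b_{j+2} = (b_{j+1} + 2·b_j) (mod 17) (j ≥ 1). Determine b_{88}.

7

Listing terms: b_1 = 5; b_2 = 2; b_3 = 12; b_4 = 16; b_5 = 6; b_6 = 4; b_7 = 16; b_8 = 7; b_9 = 5; b_{10} = 2.
The sequence repeats with period 8.
So b_{88} = b_{1 + ((88-1) mod 8)} = b_8 = 7.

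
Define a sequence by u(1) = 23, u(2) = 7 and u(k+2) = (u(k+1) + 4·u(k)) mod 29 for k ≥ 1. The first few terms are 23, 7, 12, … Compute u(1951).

20

Listing terms: u(1) = 23; u(2) = 7; u(3) = 12; u(4) = 11; u(5) = 1; u(6) = 16; u(7) = 20; u(8) = 26; u(9) = 19; u(10) = 7; u(11) = 25; u(12) = 24; u(13) = 8; u(14) = 17; u(15) = 20; u(16) = 1; u(17) = 23; u(18) = 27; u(19) = 3; u(20) = 24; u(21) = 7; u(22) = 16; u(23) = 15; u(24) = 21; u(25) = 23; u(26) = 20; u(27) = 25; u(28) = 18; u(29) = 2; u(30) = 16; u(31) = 24; u(32) = 1; u(33) = 10; u(34) = 14; u(35) = 25; u(36) = 23; u(37) = 7.
The sequence repeats with period 35.
(1951 - 1) mod 35 = 25, so u(1951) = u(26) = 20.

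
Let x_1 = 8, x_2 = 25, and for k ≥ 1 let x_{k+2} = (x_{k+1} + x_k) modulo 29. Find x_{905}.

x_1 = 8,  x_2 = 25,  x_3 = 4,  x_4 = 0,  x_5 = 4,  x_6 = 4,  x_7 = 8,  x_8 = 12,  x_9 = 20,  x_{10} = 3,  x_{11} = 23,  x_{12} = 26,  x_{13} = 20,  x_{14} = 17,  x_{15} = 8,  x_{16} = 25.
The sequence repeats with period 14.
(905 - 1) mod 14 = 8, so x_{905} = x_9 = 20.

20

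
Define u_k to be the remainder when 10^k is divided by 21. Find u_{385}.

10

u_0 = 1; u_1 = 10; u_2 = 16; u_3 = 13; u_4 = 4; u_5 = 19; u_6 = 1.
Since u_6 = u_0 = 1, the sequence is periodic with period 6.
So u_{385} = u_{0 + ((385-0) mod 6)} = u_1 = 10.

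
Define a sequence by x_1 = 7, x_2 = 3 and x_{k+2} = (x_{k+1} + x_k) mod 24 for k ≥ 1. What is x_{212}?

We have x_1 = 7,  x_2 = 3,  x_3 = 10,  x_4 = 13,  x_5 = 23,  x_6 = 12,  x_7 = 11,  x_8 = 23,  x_9 = 10,  x_{10} = 9,  x_{11} = 19,  x_{12} = 4,  x_{13} = 23,  x_{14} = 3,  x_{15} = 2,  x_{16} = 5,  x_{17} = 7,  x_{18} = 12,  x_{19} = 19,  x_{20} = 7,  x_{21} = 2,  x_{22} = 9,  x_{23} = 11,  x_{24} = 20,  x_{25} = 7,  x_{26} = 3.
Since (x_{25}, x_{26}) = (x_1, x_2) = (7, 3) (two consecutive terms determine the rest), the sequence is periodic with period 24.
(212 - 1) mod 24 = 19, so x_{212} = x_{20} = 7.

7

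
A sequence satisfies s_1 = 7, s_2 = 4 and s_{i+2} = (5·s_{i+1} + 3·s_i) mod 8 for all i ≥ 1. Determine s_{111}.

Computing terms: s_1 = 7,  s_2 = 4,  s_3 = 1,  s_4 = 1,  s_5 = 0,  s_6 = 3,  s_7 = 7,  s_8 = 4.
The sequence repeats with period 6.
So s_{111} = s_{1 + ((111-1) mod 6)} = s_3 = 1.

1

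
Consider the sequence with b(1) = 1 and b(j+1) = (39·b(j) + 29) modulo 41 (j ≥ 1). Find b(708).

12

Listing terms: b(1) = 1, b(2) = 27, b(3) = 16, b(4) = 38, b(5) = 35, b(6) = 0, b(7) = 29, b(8) = 12, b(9) = 5, b(10) = 19, b(11) = 32, b(12) = 6, b(13) = 17, b(14) = 36, b(15) = 39, b(16) = 33, b(17) = 4, b(18) = 21, b(19) = 28, b(20) = 14, b(21) = 1.
Since b(21) = b(1) = 1, the sequence is periodic with period 20.
So b(708) = b(1 + ((708-1) mod 20)) = b(8) = 12.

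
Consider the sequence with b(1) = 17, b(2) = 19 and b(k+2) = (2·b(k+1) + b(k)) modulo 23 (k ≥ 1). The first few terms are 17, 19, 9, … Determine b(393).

12

Listing terms: b(1) = 17,  b(2) = 19,  b(3) = 9,  b(4) = 14,  b(5) = 14,  b(6) = 19,  b(7) = 6,  b(8) = 8,  b(9) = 22,  b(10) = 6,  b(11) = 11,  b(12) = 5,  b(13) = 21,  b(14) = 1,  b(15) = 0,  b(16) = 1,  b(17) = 2,  b(18) = 5,  b(19) = 12,  b(20) = 6,  b(21) = 1,  b(22) = 8,  b(23) = 17,  b(24) = 19.
The sequence repeats with period 22.
So b(393) = b(1 + ((393-1) mod 22)) = b(19) = 12.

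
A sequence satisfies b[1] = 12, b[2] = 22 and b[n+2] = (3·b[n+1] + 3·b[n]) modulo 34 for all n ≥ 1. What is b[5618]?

22

b[1] = 12; b[2] = 22; b[3] = 0; b[4] = 32; b[5] = 28; b[6] = 10; b[7] = 12; b[8] = 32; b[9] = 30; b[10] = 16; b[11] = 2; b[12] = 20; b[13] = 32; b[14] = 20; b[15] = 20; b[16] = 18; b[17] = 12; b[18] = 22.
Since (b[17], b[18]) = (b[1], b[2]) = (12, 22) (two consecutive terms determine the rest), the sequence is periodic with period 16.
So b[5618] = b[1 + ((5618-1) mod 16)] = b[2] = 22.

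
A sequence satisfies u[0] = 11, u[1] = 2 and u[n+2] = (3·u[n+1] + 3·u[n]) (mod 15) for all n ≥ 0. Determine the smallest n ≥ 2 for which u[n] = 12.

Computing terms: u[0] = 11; u[1] = 2; u[2] = 9; u[3] = 3; u[4] = 6; u[5] = 12; u[6] = 9; u[7] = 3.
Since (u[6], u[7]) = (u[2], u[3]) = (9, 3) (two consecutive terms determine the rest), the sequence is eventually periodic: after a pre-period of length 2 it cycles with period 4.
The value 12 first appears (with n ≥ 2) at u[5].

5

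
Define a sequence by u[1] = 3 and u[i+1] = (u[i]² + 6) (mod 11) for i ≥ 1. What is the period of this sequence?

5

u[1] = 3, u[2] = 4, u[3] = 0, u[4] = 6, u[5] = 9, u[6] = 10, u[7] = 7, u[8] = 0.
Since u[8] = u[3] = 0, the sequence is eventually periodic: after a pre-period of length 2 it cycles with period 5.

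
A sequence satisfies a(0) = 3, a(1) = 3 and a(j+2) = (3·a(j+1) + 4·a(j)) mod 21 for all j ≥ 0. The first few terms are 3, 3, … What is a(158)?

We have a(0) = 3,  a(1) = 3,  a(2) = 0,  a(3) = 12,  a(4) = 15,  a(5) = 9,  a(6) = 3,  a(7) = 3.
The sequence repeats with period 6.
So a(158) = a(0 + ((158-0) mod 6)) = a(2) = 0.

0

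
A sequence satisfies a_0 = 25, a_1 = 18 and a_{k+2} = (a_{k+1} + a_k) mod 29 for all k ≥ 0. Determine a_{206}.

13

Listing terms: a_0 = 25, a_1 = 18, a_2 = 14, a_3 = 3, a_4 = 17, a_5 = 20, a_6 = 8, a_7 = 28, a_8 = 7, a_9 = 6, a_{10} = 13, a_{11} = 19, a_{12} = 3, a_{13} = 22, a_{14} = 25, a_{15} = 18.
Since (a_{14}, a_{15}) = (a_0, a_1) = (25, 18) (two consecutive terms determine the rest), the sequence is periodic with period 14.
(206 - 0) mod 14 = 10, so a_{206} = a_{10} = 13.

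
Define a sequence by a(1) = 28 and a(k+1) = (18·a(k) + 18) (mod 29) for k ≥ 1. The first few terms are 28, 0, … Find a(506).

0

Computing terms: a(1) = 28; a(2) = 0; a(3) = 18; a(4) = 23; a(5) = 26; a(6) = 22; a(7) = 8; a(8) = 17; a(9) = 5; a(10) = 21; a(11) = 19; a(12) = 12; a(13) = 2; a(14) = 25; a(15) = 4; a(16) = 3; a(17) = 14; a(18) = 9; a(19) = 6; a(20) = 10; a(21) = 24; a(22) = 15; a(23) = 27; a(24) = 11; a(25) = 13; a(26) = 20; a(27) = 1; a(28) = 7; a(29) = 28.
Since a(29) = a(1) = 28, the sequence is periodic with period 28.
(506 - 1) mod 28 = 1, so a(506) = a(2) = 0.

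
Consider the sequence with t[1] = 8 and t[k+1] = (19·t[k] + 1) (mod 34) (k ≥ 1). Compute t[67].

18

Computing terms: t[1] = 8,  t[2] = 17,  t[3] = 18,  t[4] = 3,  t[5] = 24,  t[6] = 15,  t[7] = 14,  t[8] = 29,  t[9] = 8.
Since t[9] = t[1] = 8, the sequence is periodic with period 8.
So t[67] = t[1 + ((67-1) mod 8)] = t[3] = 18.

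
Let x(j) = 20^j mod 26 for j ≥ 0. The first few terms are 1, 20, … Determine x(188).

16

We have x(0) = 1; x(1) = 20; x(2) = 10; x(3) = 18; x(4) = 22; x(5) = 24; x(6) = 12; x(7) = 6; x(8) = 16; x(9) = 8; x(10) = 4; x(11) = 2; x(12) = 14; x(13) = 20.
Since x(13) = x(1) = 20, the sequence is eventually periodic: after a pre-period of length 1 it cycles with period 12.
For j ≥ 1, x(j) depends only on (j - 1) mod 12. (188 - 1) mod 12 = 7, so x(188) = x(8) = 16.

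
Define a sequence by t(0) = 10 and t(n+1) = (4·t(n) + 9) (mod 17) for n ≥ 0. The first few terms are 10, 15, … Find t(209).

t(0) = 10,  t(1) = 15,  t(2) = 1,  t(3) = 13,  t(4) = 10.
The sequence repeats with period 4.
So t(209) = t(0 + ((209-0) mod 4)) = t(1) = 15.

15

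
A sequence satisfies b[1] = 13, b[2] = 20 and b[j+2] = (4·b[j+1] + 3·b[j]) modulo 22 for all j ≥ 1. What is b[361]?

13

b[1] = 13; b[2] = 20; b[3] = 9; b[4] = 8; b[5] = 15; b[6] = 18; b[7] = 7; b[8] = 16; b[9] = 19; b[10] = 14; b[11] = 3; b[12] = 10; b[13] = 5; b[14] = 6; b[15] = 17; b[16] = 20; b[17] = 21; b[18] = 12; b[19] = 1; b[20] = 18; b[21] = 9; b[22] = 2; b[23] = 13; b[24] = 14; b[25] = 7; b[26] = 4; b[27] = 15; b[28] = 6; b[29] = 3; b[30] = 8; b[31] = 19; b[32] = 12; b[33] = 17; b[34] = 16; b[35] = 5; b[36] = 2; b[37] = 1; b[38] = 10; b[39] = 21; b[40] = 4; b[41] = 13; b[42] = 20.
The sequence repeats with period 40.
(361 - 1) mod 40 = 0, so b[361] = b[1] = 13.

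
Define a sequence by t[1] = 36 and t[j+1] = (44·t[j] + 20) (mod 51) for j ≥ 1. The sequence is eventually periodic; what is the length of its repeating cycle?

Computing terms: t[1] = 36, t[2] = 23, t[3] = 12, t[4] = 38, t[5] = 9, t[6] = 8, t[7] = 15, t[8] = 17, t[9] = 3, t[10] = 50, t[11] = 27, t[12] = 35, t[13] = 30, t[14] = 14, t[15] = 24, t[16] = 5, t[17] = 36.
Since t[17] = t[1] = 36, the sequence is periodic with period 16.

16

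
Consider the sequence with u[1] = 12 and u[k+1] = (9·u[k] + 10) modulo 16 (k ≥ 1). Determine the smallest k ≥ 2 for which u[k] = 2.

u[1] = 12, u[2] = 6, u[3] = 0, u[4] = 10, u[5] = 4, u[6] = 14, u[7] = 8, u[8] = 2, u[9] = 12.
The sequence repeats with period 8.
The value 2 first appears (with k ≥ 2) at u[8].

8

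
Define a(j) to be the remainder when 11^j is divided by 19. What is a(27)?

Computing terms: a(0) = 1,  a(1) = 11,  a(2) = 7,  a(3) = 1.
The sequence repeats with period 3.
(27 - 0) mod 3 = 0, so a(27) = a(0) = 1.

1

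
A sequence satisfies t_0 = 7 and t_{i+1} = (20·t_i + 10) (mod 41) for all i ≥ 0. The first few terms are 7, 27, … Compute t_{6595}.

We have t_0 = 7; t_1 = 27; t_2 = 17; t_3 = 22; t_4 = 40; t_5 = 31; t_6 = 15; t_7 = 23; t_8 = 19; t_9 = 21; t_{10} = 20; t_{11} = 0; t_{12} = 10; t_{13} = 5; t_{14} = 28; t_{15} = 37; t_{16} = 12; t_{17} = 4; t_{18} = 8; t_{19} = 6; t_{20} = 7.
The sequence repeats with period 20.
So t_{6595} = t_{0 + ((6595-0) mod 20)} = t_{15} = 37.

37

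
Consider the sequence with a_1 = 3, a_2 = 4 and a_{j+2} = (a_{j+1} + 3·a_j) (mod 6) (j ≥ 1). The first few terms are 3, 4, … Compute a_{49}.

Computing terms: a_1 = 3,  a_2 = 4,  a_3 = 1,  a_4 = 1,  a_5 = 4,  a_6 = 1.
Since (a_5, a_6) = (a_2, a_3) = (4, 1) (two consecutive terms determine the rest), the sequence is eventually periodic: after a pre-period of length 1 it cycles with period 3.
For j ≥ 2, a_j depends only on (j - 2) mod 3. (49 - 2) mod 3 = 2, so a_{49} = a_4 = 1.

1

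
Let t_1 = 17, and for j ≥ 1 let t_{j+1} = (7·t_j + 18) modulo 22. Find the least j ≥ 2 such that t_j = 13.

We have t_1 = 17,  t_2 = 5,  t_3 = 9,  t_4 = 15,  t_5 = 13,  t_6 = 21,  t_7 = 11,  t_8 = 7,  t_9 = 1,  t_{10} = 3,  t_{11} = 17.
Since t_{11} = t_1 = 17, the sequence is periodic with period 10.
The value 13 first appears (with j ≥ 2) at t_5.

5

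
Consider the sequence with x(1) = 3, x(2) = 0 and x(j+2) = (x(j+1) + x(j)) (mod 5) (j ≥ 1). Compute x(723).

3

Computing terms: x(1) = 3,  x(2) = 0,  x(3) = 3,  x(4) = 3,  x(5) = 1,  x(6) = 4,  x(7) = 0,  x(8) = 4,  x(9) = 4,  x(10) = 3,  x(11) = 2,  x(12) = 0,  x(13) = 2,  x(14) = 2,  x(15) = 4,  x(16) = 1,  x(17) = 0,  x(18) = 1,  x(19) = 1,  x(20) = 2,  x(21) = 3,  x(22) = 0.
The sequence repeats with period 20.
(723 - 1) mod 20 = 2, so x(723) = x(3) = 3.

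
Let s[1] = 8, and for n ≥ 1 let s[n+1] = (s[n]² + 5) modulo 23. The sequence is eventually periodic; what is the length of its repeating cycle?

We have s[1] = 8,  s[2] = 0,  s[3] = 5,  s[4] = 7,  s[5] = 8.
Since s[5] = s[1] = 8, the sequence is periodic with period 4.

4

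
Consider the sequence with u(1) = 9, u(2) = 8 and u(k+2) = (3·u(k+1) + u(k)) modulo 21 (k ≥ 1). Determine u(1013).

u(1) = 9; u(2) = 8; u(3) = 12; u(4) = 2; u(5) = 18; u(6) = 14; u(7) = 18; u(8) = 5; u(9) = 12; u(10) = 20; u(11) = 9; u(12) = 5; u(13) = 3; u(14) = 14; u(15) = 3; u(16) = 2; u(17) = 9; u(18) = 8.
Since (u(17), u(18)) = (u(1), u(2)) = (9, 8) (two consecutive terms determine the rest), the sequence is periodic with period 16.
(1013 - 1) mod 16 = 4, so u(1013) = u(5) = 18.

18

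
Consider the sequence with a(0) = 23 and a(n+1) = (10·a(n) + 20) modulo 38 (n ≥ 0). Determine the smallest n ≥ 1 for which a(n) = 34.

Listing terms: a(0) = 23, a(1) = 22, a(2) = 12, a(3) = 26, a(4) = 14, a(5) = 8, a(6) = 24, a(7) = 32, a(8) = 36, a(9) = 0, a(10) = 20, a(11) = 30, a(12) = 16, a(13) = 28, a(14) = 34, a(15) = 18, a(16) = 10, a(17) = 6, a(18) = 4, a(19) = 22.
Since a(19) = a(1) = 22, the sequence is eventually periodic: after a pre-period of length 1 it cycles with period 18.
The value 34 first appears (with n ≥ 1) at a(14).

14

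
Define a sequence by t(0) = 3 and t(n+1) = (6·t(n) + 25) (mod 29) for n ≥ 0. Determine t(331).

26

t(0) = 3; t(1) = 14; t(2) = 22; t(3) = 12; t(4) = 10; t(5) = 27; t(6) = 13; t(7) = 16; t(8) = 5; t(9) = 26; t(10) = 7; t(11) = 9; t(12) = 21; t(13) = 6; t(14) = 3.
Since t(14) = t(0) = 3, the sequence is periodic with period 14.
So t(331) = t(0 + ((331-0) mod 14)) = t(9) = 26.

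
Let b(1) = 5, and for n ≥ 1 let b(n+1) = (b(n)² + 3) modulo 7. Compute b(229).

5

Listing terms: b(1) = 5, b(2) = 0, b(3) = 3, b(4) = 5.
The sequence repeats with period 3.
(229 - 1) mod 3 = 0, so b(229) = b(1) = 5.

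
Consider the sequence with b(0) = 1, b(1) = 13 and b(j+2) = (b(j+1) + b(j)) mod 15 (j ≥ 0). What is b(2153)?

Computing terms: b(0) = 1,  b(1) = 13,  b(2) = 14,  b(3) = 12,  b(4) = 11,  b(5) = 8,  b(6) = 4,  b(7) = 12,  b(8) = 1,  b(9) = 13.
Since (b(8), b(9)) = (b(0), b(1)) = (1, 13) (two consecutive terms determine the rest), the sequence is periodic with period 8.
So b(2153) = b(0 + ((2153-0) mod 8)) = b(1) = 13.

13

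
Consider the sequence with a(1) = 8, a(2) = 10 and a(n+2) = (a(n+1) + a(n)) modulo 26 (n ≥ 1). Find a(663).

Computing terms: a(1) = 8,  a(2) = 10,  a(3) = 18,  a(4) = 2,  a(5) = 20,  a(6) = 22,  a(7) = 16,  a(8) = 12,  a(9) = 2,  a(10) = 14,  a(11) = 16,  a(12) = 4,  a(13) = 20,  a(14) = 24,  a(15) = 18,  a(16) = 16,  a(17) = 8,  a(18) = 24,  a(19) = 6,  a(20) = 4,  a(21) = 10,  a(22) = 14,  a(23) = 24,  a(24) = 12,  a(25) = 10,  a(26) = 22,  a(27) = 6,  a(28) = 2,  a(29) = 8,  a(30) = 10.
The sequence repeats with period 28.
(663 - 1) mod 28 = 18, so a(663) = a(19) = 6.

6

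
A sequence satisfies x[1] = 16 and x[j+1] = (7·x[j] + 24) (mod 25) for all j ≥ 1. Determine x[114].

11

Computing terms: x[1] = 16, x[2] = 11, x[3] = 1, x[4] = 6, x[5] = 16.
Since x[5] = x[1] = 16, the sequence is periodic with period 4.
So x[114] = x[1 + ((114-1) mod 4)] = x[2] = 11.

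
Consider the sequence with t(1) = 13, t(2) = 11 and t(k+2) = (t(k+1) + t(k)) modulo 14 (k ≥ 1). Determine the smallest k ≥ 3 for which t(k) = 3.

We have t(1) = 13, t(2) = 11, t(3) = 10, t(4) = 7, t(5) = 3, t(6) = 10, t(7) = 13, t(8) = 9, t(9) = 8, t(10) = 3, t(11) = 11, t(12) = 0, t(13) = 11, t(14) = 11, t(15) = 8, t(16) = 5, t(17) = 13, t(18) = 4, t(19) = 3, t(20) = 7, t(21) = 10, t(22) = 3, t(23) = 13, t(24) = 2, t(25) = 1, t(26) = 3, t(27) = 4, t(28) = 7, t(29) = 11, t(30) = 4, t(31) = 1, t(32) = 5, t(33) = 6, t(34) = 11, t(35) = 3, t(36) = 0, t(37) = 3, t(38) = 3, t(39) = 6, t(40) = 9, t(41) = 1, t(42) = 10, t(43) = 11, t(44) = 7, t(45) = 4, t(46) = 11, t(47) = 1, t(48) = 12, t(49) = 13, t(50) = 11.
Since (t(49), t(50)) = (t(1), t(2)) = (13, 11) (two consecutive terms determine the rest), the sequence is periodic with period 48.
The value 3 first appears (with k ≥ 3) at t(5).

5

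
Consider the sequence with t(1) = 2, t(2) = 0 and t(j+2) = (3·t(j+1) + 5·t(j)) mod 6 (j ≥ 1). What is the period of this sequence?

t(1) = 2, t(2) = 0, t(3) = 4, t(4) = 0, t(5) = 2, t(6) = 0.
The sequence repeats with period 4.

4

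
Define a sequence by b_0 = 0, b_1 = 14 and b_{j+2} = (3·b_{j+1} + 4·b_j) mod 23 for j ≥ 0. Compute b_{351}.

15

Computing terms: b_0 = 0,  b_1 = 14,  b_2 = 19,  b_3 = 21,  b_4 = 1,  b_5 = 18,  b_6 = 12,  b_7 = 16,  b_8 = 4,  b_9 = 7,  b_{10} = 14,  b_{11} = 1,  b_{12} = 13,  b_{13} = 20,  b_{14} = 20,  b_{15} = 2,  b_{16} = 17,  b_{17} = 13,  b_{18} = 15,  b_{19} = 5,  b_{20} = 6,  b_{21} = 15,  b_{22} = 0,  b_{23} = 14.
The sequence repeats with period 22.
(351 - 0) mod 22 = 21, so b_{351} = b_{21} = 15.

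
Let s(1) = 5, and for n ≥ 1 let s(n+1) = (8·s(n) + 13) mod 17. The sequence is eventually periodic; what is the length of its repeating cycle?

We have s(1) = 5; s(2) = 2; s(3) = 12; s(4) = 7; s(5) = 1; s(6) = 4; s(7) = 11; s(8) = 16; s(9) = 5.
The sequence repeats with period 8.

8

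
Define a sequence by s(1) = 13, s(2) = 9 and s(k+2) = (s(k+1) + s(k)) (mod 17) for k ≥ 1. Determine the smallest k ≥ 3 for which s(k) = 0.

Computing terms: s(1) = 13,  s(2) = 9,  s(3) = 5,  s(4) = 14,  s(5) = 2,  s(6) = 16,  s(7) = 1,  s(8) = 0,  s(9) = 1,  s(10) = 1,  s(11) = 2,  s(12) = 3,  s(13) = 5,  s(14) = 8,  s(15) = 13,  s(16) = 4,  s(17) = 0,  s(18) = 4,  s(19) = 4,  s(20) = 8,  s(21) = 12,  s(22) = 3,  s(23) = 15,  s(24) = 1,  s(25) = 16,  s(26) = 0,  s(27) = 16,  s(28) = 16,  s(29) = 15,  s(30) = 14,  s(31) = 12,  s(32) = 9,  s(33) = 4,  s(34) = 13,  s(35) = 0,  s(36) = 13,  s(37) = 13,  s(38) = 9.
Since (s(37), s(38)) = (s(1), s(2)) = (13, 9) (two consecutive terms determine the rest), the sequence is periodic with period 36.
The value 0 first appears (with k ≥ 3) at s(8).

8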